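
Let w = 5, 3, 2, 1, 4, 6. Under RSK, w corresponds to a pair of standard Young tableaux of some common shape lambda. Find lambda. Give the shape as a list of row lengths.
[3, 1, 1, 1]

RSK row insertion gives P = [[1, 4, 6], [2], [3], [5]], which has shape [3, 1, 1, 1].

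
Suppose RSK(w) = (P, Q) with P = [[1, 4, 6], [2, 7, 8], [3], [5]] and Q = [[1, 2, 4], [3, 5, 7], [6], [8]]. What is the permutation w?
Reverse the RSK construction: for i from n down to 1, find the cell of Q containing i, remove the entry at that cell from P, and reverse-bump it up through P; the value ejected from row 1 is w(i).

Step i=8: Q has 8 at row 4, column 1; remove 5 from row 4 of P and reverse-bump: 5 enters row 3 and ejects 3; 3 enters row 2 and ejects 2; 2 enters row 1 and ejects 1. So w(8) = 1. P is now [[2, 4, 6], [3, 7, 8], [5]].
Step i=7: Q has 7 at row 2, column 3; remove 8 from row 2 of P and reverse-bump: 8 enters row 1 and ejects 6. So w(7) = 6. P is now [[2, 4, 8], [3, 7], [5]].
Step i=6: Q has 6 at row 3, column 1; remove 5 from row 3 of P and reverse-bump: 5 enters row 2 and ejects 3; 3 enters row 1 and ejects 2. So w(6) = 2. P is now [[3, 4, 8], [5, 7]].
Step i=5: Q has 5 at row 2, column 2; remove 7 from row 2 of P and reverse-bump: 7 enters row 1 and ejects 4. So w(5) = 4. P is now [[3, 7, 8], [5]].
Step i=4: Q has 4 at row 1, column 3; remove that cell from P, ejecting 8. So w(4) = 8. P is now [[3, 7], [5]].
Step i=3: Q has 3 at row 2, column 1; remove 5 from row 2 of P and reverse-bump: 5 enters row 1 and ejects 3. So w(3) = 3. P is now [[5, 7]].
Step i=2: Q has 2 at row 1, column 2; remove that cell from P, ejecting 7. So w(2) = 7. P is now [[5]].
Step i=1: Q has 1 at row 1, column 1; remove that cell from P, ejecting 5. So w(1) = 5. P is now [].

So w = 5 7 3 8 4 2 6 1.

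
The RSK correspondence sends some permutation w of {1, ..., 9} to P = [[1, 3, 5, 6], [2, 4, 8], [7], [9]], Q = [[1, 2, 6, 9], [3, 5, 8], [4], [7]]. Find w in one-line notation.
2 9 7 1 4 8 3 5 6

Reverse RSK: for i = n, n-1, ..., 1, locate i in Q, remove the corresponding corner cell from P, and reverse-bump its entry up through P; the value ejected from row 1 is w(i).

So w = 2 9 7 1 4 8 3 5 6.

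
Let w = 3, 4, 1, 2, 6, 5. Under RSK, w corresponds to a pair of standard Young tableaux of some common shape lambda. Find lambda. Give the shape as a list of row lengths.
RSK row insertion gives P = [[1, 2, 5], [3, 4, 6]], which has shape [3, 3].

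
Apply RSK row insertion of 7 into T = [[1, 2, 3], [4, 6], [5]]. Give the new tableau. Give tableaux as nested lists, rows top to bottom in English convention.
7 is larger than every entry of row 1, so it is appended to row 1. The new tableau is [[1, 2, 3, 7], [4, 6], [5]].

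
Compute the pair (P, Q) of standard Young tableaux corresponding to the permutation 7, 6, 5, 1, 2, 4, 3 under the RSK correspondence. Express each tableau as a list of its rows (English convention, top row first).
Insert each entry of the permutation into P by Schensted row insertion, recording in Q the position of each new cell.

Insert 7: appended to row 1. P = [[7]].
Insert 6: 6 bumps 7 from row 1; 7 starts row 2. P = [[6], [7]].
Insert 5: 5 bumps 6 from row 1; 6 bumps 7 from row 2; 7 starts row 3. P = [[5], [6], [7]].
Insert 1: 1 bumps 5 from row 1; 5 bumps 6 from row 2; 6 bumps 7 from row 3; 7 starts row 4. P = [[1], [5], [6], [7]].
Insert 2: appended to row 1. P = [[1, 2], [5], [6], [7]].
Insert 4: appended to row 1. P = [[1, 2, 4], [5], [6], [7]].
Insert 3: 3 bumps 4 from row 1; 4 bumps 5 from row 2; 5 bumps 6 from row 3; 6 bumps 7 from row 4; 7 starts row 5. P = [[1, 2, 3], [4], [5], [6], [7]].

So P = [[1, 2, 3], [4], [5], [6], [7]], Q = [[1, 5, 6], [2], [3], [4], [7]].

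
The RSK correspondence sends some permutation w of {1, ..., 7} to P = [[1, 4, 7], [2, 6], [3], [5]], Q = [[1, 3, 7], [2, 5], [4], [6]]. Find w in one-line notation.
5 3 6 2 4 1 7

Reverse the RSK construction: for i from n down to 1, find the cell of Q containing i, remove the entry at that cell from P, and reverse-bump it up through P; the value ejected from row 1 is w(i).

Step i=7: Q has 7 at row 1, column 3; remove that cell from P, ejecting 7. So w(7) = 7. P is now [[1, 4], [2, 6], [3], [5]].
Step i=6: Q has 6 at row 4, column 1; remove 5 from row 4 of P and reverse-bump: 5 enters row 3 and ejects 3; 3 enters row 2 and ejects 2; 2 enters row 1 and ejects 1. So w(6) = 1. P is now [[2, 4], [3, 6], [5]].
Step i=5: Q has 5 at row 2, column 2; remove 6 from row 2 of P and reverse-bump: 6 enters row 1 and ejects 4. So w(5) = 4. P is now [[2, 6], [3], [5]].
Step i=4: Q has 4 at row 3, column 1; remove 5 from row 3 of P and reverse-bump: 5 enters row 2 and ejects 3; 3 enters row 1 and ejects 2. So w(4) = 2. P is now [[3, 6], [5]].
Step i=3: Q has 3 at row 1, column 2; remove that cell from P, ejecting 6. So w(3) = 6. P is now [[3], [5]].
Step i=2: Q has 2 at row 2, column 1; remove 5 from row 2 of P and reverse-bump: 5 enters row 1 and ejects 3. So w(2) = 3. P is now [[5]].
Step i=1: Q has 1 at row 1, column 1; remove that cell from P, ejecting 5. So w(1) = 5. P is now [].

So w = 5 3 6 2 4 1 7.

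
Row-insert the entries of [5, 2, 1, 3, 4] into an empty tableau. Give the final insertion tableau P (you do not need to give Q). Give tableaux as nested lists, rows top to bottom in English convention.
P = [[1, 3, 4], [2], [5]]

Insert 5: appended to row 1. P = [[5]].
Insert 2: 2 bumps 5 from row 1; 5 starts row 2. P = [[2], [5]].
Insert 1: 1 bumps 2 from row 1; 2 bumps 5 from row 2; 5 starts row 3. P = [[1], [2], [5]].
Insert 3: appended to row 1. P = [[1, 3], [2], [5]].
Insert 4: appended to row 1. P = [[1, 3, 4], [2], [5]].

So P = [[1, 3, 4], [2], [5]].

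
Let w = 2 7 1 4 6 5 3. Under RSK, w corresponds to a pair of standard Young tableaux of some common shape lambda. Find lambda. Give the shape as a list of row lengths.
[3, 2, 1, 1]

Row-insert each entry into an empty tableau.

After inserting 2: P = [[2]].
After inserting 7: P = [[2, 7]].
After inserting 1: P = [[1, 7], [2]].
After inserting 4: P = [[1, 4], [2, 7]].
After inserting 6: P = [[1, 4, 6], [2, 7]].
After inserting 5: P = [[1, 4, 5], [2, 6], [7]].
After inserting 3: P = [[1, 3, 5], [2, 4], [6], [7]].

The final insertion tableau P = [[1, 3, 5], [2, 4], [6], [7]] has shape [3, 2, 1, 1].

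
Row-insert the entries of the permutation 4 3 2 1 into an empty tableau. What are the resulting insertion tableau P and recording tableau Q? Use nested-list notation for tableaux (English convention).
P = [[1], [2], [3], [4]], Q = [[1], [2], [3], [4]]

Insert each entry of the permutation into P by Schensted row insertion, recording in Q the position of each new cell.

After inserting 4: P = [[4]].
After inserting 3: P = [[3], [4]].
After inserting 2: P = [[2], [3], [4]].
After inserting 1: P = [[1], [2], [3], [4]].

So P = [[1], [2], [3], [4]], Q = [[1], [2], [3], [4]].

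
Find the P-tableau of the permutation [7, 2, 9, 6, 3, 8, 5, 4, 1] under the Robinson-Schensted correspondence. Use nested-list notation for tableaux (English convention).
P = [[1, 3, 4], [2, 8], [5, 9], [6], [7]]

After inserting 7: P = [[7]].
After inserting 2: P = [[2], [7]].
After inserting 9: P = [[2, 9], [7]].
After inserting 6: P = [[2, 6], [7, 9]].
After inserting 3: P = [[2, 3], [6, 9], [7]].
After inserting 8: P = [[2, 3, 8], [6, 9], [7]].
After inserting 5: P = [[2, 3, 5], [6, 8], [7, 9]].
After inserting 4: P = [[2, 3, 4], [5, 8], [6, 9], [7]].
After inserting 1: P = [[1, 3, 4], [2, 8], [5, 9], [6], [7]].

So P = [[1, 3, 4], [2, 8], [5, 9], [6], [7]].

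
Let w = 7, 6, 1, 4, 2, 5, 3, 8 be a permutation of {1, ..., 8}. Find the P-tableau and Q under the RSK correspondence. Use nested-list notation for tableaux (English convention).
P = [[1, 2, 3, 8], [4, 5], [6], [7]], Q = [[1, 4, 6, 8], [2, 7], [3], [5]]

Insert each entry of the permutation into P by Schensted row insertion, recording in Q the position of each new cell.

Insert 7: appended to row 1. P = [[7]].
Insert 6: 6 bumps 7 from row 1; 7 starts row 2. P = [[6], [7]].
Insert 1: 1 bumps 6 from row 1; 6 bumps 7 from row 2; 7 starts row 3. P = [[1], [6], [7]].
Insert 4: appended to row 1. P = [[1, 4], [6], [7]].
Insert 2: 2 bumps 4 from row 1; 4 bumps 6 from row 2; 6 bumps 7 from row 3; 7 starts row 4. P = [[1, 2], [4], [6], [7]].
Insert 5: appended to row 1. P = [[1, 2, 5], [4], [6], [7]].
Insert 3: 3 bumps 5 from row 1; 5 appends to row 2. P = [[1, 2, 3], [4, 5], [6], [7]].
Insert 8: appended to row 1. P = [[1, 2, 3, 8], [4, 5], [6], [7]].

So P = [[1, 2, 3, 8], [4, 5], [6], [7]], Q = [[1, 4, 6, 8], [2, 7], [3], [5]].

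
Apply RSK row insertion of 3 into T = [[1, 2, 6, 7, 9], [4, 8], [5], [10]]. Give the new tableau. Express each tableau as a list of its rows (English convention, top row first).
In row 1, 3 replaces 6 (the leftmost entry greater than 3); 6 is bumped to row 2. In row 2, 6 replaces 8 (the leftmost entry greater than 6); 8 is bumped to row 3. 8 is appended to row 3. The new tableau is [[1, 2, 3, 7, 9], [4, 6], [5, 8], [10]].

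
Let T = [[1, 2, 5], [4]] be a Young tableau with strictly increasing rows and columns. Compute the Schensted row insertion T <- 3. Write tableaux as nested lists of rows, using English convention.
In row 1, 3 replaces 5 (the leftmost entry greater than 3); 5 is bumped to row 2. 5 is appended to row 2. The new tableau is [[1, 2, 3], [4, 5]].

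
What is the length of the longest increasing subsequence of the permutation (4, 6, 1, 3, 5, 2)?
3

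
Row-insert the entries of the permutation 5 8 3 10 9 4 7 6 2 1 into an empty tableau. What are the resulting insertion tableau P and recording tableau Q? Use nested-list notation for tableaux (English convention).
Insert each entry of the permutation into P by Schensted row insertion, recording in Q the position of each new cell.

Insert 5: appended to row 1. P = [[5]].
Insert 8: appended to row 1. P = [[5, 8]].
Insert 3: 3 bumps 5 from row 1; 5 starts row 2. P = [[3, 8], [5]].
Insert 10: appended to row 1. P = [[3, 8, 10], [5]].
Insert 9: 9 bumps 10 from row 1; 10 appends to row 2. P = [[3, 8, 9], [5, 10]].
Insert 4: 4 bumps 8 from row 1; 8 bumps 10 from row 2; 10 starts row 3. P = [[3, 4, 9], [5, 8], [10]].
Insert 7: 7 bumps 9 from row 1; 9 appends to row 2. P = [[3, 4, 7], [5, 8, 9], [10]].
Insert 6: 6 bumps 7 from row 1; 7 bumps 8 from row 2; 8 bumps 10 from row 3; 10 starts row 4. P = [[3, 4, 6], [5, 7, 9], [8], [10]].
Insert 2: 2 bumps 3 from row 1; 3 bumps 5 from row 2; 5 bumps 8 from row 3; 8 bumps 10 from row 4; 10 starts row 5. P = [[2, 4, 6], [3, 7, 9], [5], [8], [10]].
Insert 1: 1 bumps 2 from row 1; 2 bumps 3 from row 2; 3 bumps 5 from row 3; 5 bumps 8 from row 4; 8 bumps 10 from row 5; 10 starts row 6. P = [[1, 4, 6], [2, 7, 9], [3], [5], [8], [10]].

So P = [[1, 4, 6], [2, 7, 9], [3], [5], [8], [10]], Q = [[1, 2, 4], [3, 5, 7], [6], [8], [9], [10]].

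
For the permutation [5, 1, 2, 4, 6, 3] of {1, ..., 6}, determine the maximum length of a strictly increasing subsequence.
4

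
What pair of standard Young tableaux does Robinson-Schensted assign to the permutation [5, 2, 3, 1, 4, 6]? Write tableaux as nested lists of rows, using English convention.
Insert each entry of the permutation into P by Schensted row insertion, recording in Q the position of each new cell.

Insert 5: appended to row 1. P = [[5]].
Insert 2: 2 bumps 5 from row 1; 5 starts row 2. P = [[2], [5]].
Insert 3: appended to row 1. P = [[2, 3], [5]].
Insert 1: 1 bumps 2 from row 1; 2 bumps 5 from row 2; 5 starts row 3. P = [[1, 3], [2], [5]].
Insert 4: appended to row 1. P = [[1, 3, 4], [2], [5]].
Insert 6: appended to row 1. P = [[1, 3, 4, 6], [2], [5]].

So P = [[1, 3, 4, 6], [2], [5]], Q = [[1, 3, 5, 6], [2], [4]].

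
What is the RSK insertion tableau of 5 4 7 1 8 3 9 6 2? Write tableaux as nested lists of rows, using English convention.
P = [[1, 2, 6, 9], [3, 7, 8], [4], [5]]

After inserting 5: P = [[5]].
After inserting 4: P = [[4], [5]].
After inserting 7: P = [[4, 7], [5]].
After inserting 1: P = [[1, 7], [4], [5]].
After inserting 8: P = [[1, 7, 8], [4], [5]].
After inserting 3: P = [[1, 3, 8], [4, 7], [5]].
After inserting 9: P = [[1, 3, 8, 9], [4, 7], [5]].
After inserting 6: P = [[1, 3, 6, 9], [4, 7, 8], [5]].
After inserting 2: P = [[1, 2, 6, 9], [3, 7, 8], [4], [5]].

So P = [[1, 2, 6, 9], [3, 7, 8], [4], [5]].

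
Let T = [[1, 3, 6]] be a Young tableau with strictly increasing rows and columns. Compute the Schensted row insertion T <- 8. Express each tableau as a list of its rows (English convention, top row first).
8 is larger than every entry of row 1, so it is appended to row 1. The new tableau is [[1, 3, 6, 8]].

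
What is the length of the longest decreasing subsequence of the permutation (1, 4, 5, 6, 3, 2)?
3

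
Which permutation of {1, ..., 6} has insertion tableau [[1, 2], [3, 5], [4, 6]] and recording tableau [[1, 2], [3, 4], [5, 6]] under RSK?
4 6 3 5 1 2

Reverse RSK: for i = n, n-1, ..., 1, locate i in Q, remove the corresponding corner cell from P, and reverse-bump its entry up through P; the value ejected from row 1 is w(i).

So w = 4 6 3 5 1 2.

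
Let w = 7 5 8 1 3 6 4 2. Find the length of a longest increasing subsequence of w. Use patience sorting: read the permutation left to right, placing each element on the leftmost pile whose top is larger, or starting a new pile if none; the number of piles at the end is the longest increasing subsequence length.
7: new pile. tops = [7]
5: onto pile 1 (replacing 7). tops = [5]
8: new pile. tops = [5, 8]
1: onto pile 1 (replacing 5). tops = [1, 8]
3: onto pile 2 (replacing 8). tops = [1, 3]
6: new pile. tops = [1, 3, 6]
4: onto pile 3 (replacing 6). tops = [1, 3, 4]
2: onto pile 2 (replacing 3). tops = [1, 2, 4]

3 piles, so the longest increasing subsequence has length 3.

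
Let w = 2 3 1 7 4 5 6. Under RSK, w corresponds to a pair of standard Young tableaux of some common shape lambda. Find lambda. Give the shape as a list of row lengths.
RSK row insertion gives P = [[1, 3, 4, 5, 6], [2, 7]], which has shape [5, 2].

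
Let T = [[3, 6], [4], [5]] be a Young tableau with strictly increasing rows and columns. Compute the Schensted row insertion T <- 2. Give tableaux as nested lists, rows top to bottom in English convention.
In row 1, 2 replaces 3 (the leftmost entry greater than 2); 3 is bumped to row 2. In row 2, 3 replaces 4 (the leftmost entry greater than 3); 4 is bumped to row 3. In row 3, 4 replaces 5 (the leftmost entry greater than 4); 5 is bumped to row 4. 5 starts a new row 4. The new tableau is [[2, 6], [3], [4], [5]].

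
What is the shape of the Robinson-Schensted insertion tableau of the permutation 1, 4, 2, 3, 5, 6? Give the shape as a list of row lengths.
Row-insert each entry into an empty tableau.

After inserting 1: P = [[1]].
After inserting 4: P = [[1, 4]].
After inserting 2: P = [[1, 2], [4]].
After inserting 3: P = [[1, 2, 3], [4]].
After inserting 5: P = [[1, 2, 3, 5], [4]].
After inserting 6: P = [[1, 2, 3, 5, 6], [4]].

The final insertion tableau P = [[1, 2, 3, 5, 6], [4]] has shape [5, 1].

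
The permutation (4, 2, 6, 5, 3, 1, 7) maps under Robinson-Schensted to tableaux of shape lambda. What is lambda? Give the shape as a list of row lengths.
Row-insert each entry into an empty tableau.

After inserting 4: P = [[4]].
After inserting 2: P = [[2], [4]].
After inserting 6: P = [[2, 6], [4]].
After inserting 5: P = [[2, 5], [4, 6]].
After inserting 3: P = [[2, 3], [4, 5], [6]].
After inserting 1: P = [[1, 3], [2, 5], [4], [6]].
After inserting 7: P = [[1, 3, 7], [2, 5], [4], [6]].

The final insertion tableau P = [[1, 3, 7], [2, 5], [4], [6]] has shape [3, 2, 1, 1].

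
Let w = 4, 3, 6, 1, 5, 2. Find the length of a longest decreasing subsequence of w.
3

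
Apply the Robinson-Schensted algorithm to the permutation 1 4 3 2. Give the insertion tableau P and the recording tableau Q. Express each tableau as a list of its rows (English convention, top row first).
P = [[1, 2], [3], [4]], Q = [[1, 2], [3], [4]]

Insert each entry of the permutation into P by Schensted row insertion, recording in Q the position of each new cell.

Insert 1: appended to row 1. P = [[1]], Q = [[1]].
Insert 4: appended to row 1. P = [[1, 4]], Q = [[1, 2]].
Insert 3: 3 bumps 4 from row 1; 4 starts row 2. P = [[1, 3], [4]], Q = [[1, 2], [3]].
Insert 2: 2 bumps 3 from row 1; 3 bumps 4 from row 2; 4 starts row 3. P = [[1, 2], [3], [4]], Q = [[1, 2], [3], [4]].

So P = [[1, 2], [3], [4]], Q = [[1, 2], [3], [4]].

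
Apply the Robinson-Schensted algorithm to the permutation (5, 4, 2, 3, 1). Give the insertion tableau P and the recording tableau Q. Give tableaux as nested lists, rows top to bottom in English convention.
P = [[1, 3], [2], [4], [5]], Q = [[1, 4], [2], [3], [5]]

Insert each entry of the permutation into P by Schensted row insertion, recording in Q the position of each new cell.

Insert 5: appended to row 1. P = [[5]].
Insert 4: 4 bumps 5 from row 1; 5 starts row 2. P = [[4], [5]].
Insert 2: 2 bumps 4 from row 1; 4 bumps 5 from row 2; 5 starts row 3. P = [[2], [4], [5]].
Insert 3: appended to row 1. P = [[2, 3], [4], [5]].
Insert 1: 1 bumps 2 from row 1; 2 bumps 4 from row 2; 4 bumps 5 from row 3; 5 starts row 4. P = [[1, 3], [2], [4], [5]].

So P = [[1, 3], [2], [4], [5]], Q = [[1, 4], [2], [3], [5]].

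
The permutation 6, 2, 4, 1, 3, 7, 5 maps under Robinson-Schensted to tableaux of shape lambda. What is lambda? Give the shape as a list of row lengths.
[3, 3, 1]

Row-insert each entry into an empty tableau.

After inserting 6: P = [[6]].
After inserting 2: P = [[2], [6]].
After inserting 4: P = [[2, 4], [6]].
After inserting 1: P = [[1, 4], [2], [6]].
After inserting 3: P = [[1, 3], [2, 4], [6]].
After inserting 7: P = [[1, 3, 7], [2, 4], [6]].
After inserting 5: P = [[1, 3, 5], [2, 4, 7], [6]].

The final insertion tableau P = [[1, 3, 5], [2, 4, 7], [6]] has shape [3, 3, 1].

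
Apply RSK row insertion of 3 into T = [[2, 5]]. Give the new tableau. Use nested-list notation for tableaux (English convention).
[[2, 3], [5]]

In row 1, 3 replaces 5 (the leftmost entry greater than 3); 5 is bumped to row 2. 5 starts a new row 2. The new tableau is [[2, 3], [5]].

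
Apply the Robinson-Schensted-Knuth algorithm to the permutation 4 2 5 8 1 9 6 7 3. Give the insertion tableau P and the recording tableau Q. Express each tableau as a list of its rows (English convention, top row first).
P = [[1, 3, 6, 7], [2, 5, 9], [4, 8]], Q = [[1, 3, 4, 6], [2, 7, 8], [5, 9]]

Insert each entry of the permutation into P by Schensted row insertion, recording in Q the position of each new cell.

Insert 4: appended to row 1. P = [[4]], Q = [[1]].
Insert 2: 2 bumps 4 from row 1; 4 starts row 2. P = [[2], [4]], Q = [[1], [2]].
Insert 5: appended to row 1. P = [[2, 5], [4]], Q = [[1, 3], [2]].
Insert 8: appended to row 1. P = [[2, 5, 8], [4]], Q = [[1, 3, 4], [2]].
Insert 1: 1 bumps 2 from row 1; 2 bumps 4 from row 2; 4 starts row 3. P = [[1, 5, 8], [2], [4]], Q = [[1, 3, 4], [2], [5]].
Insert 9: appended to row 1. P = [[1, 5, 8, 9], [2], [4]], Q = [[1, 3, 4, 6], [2], [5]].
Insert 6: 6 bumps 8 from row 1; 8 appends to row 2. P = [[1, 5, 6, 9], [2, 8], [4]], Q = [[1, 3, 4, 6], [2, 7], [5]].
Insert 7: 7 bumps 9 from row 1; 9 appends to row 2. P = [[1, 5, 6, 7], [2, 8, 9], [4]], Q = [[1, 3, 4, 6], [2, 7, 8], [5]].
Insert 3: 3 bumps 5 from row 1; 5 bumps 8 from row 2; 8 appends to row 3. P = [[1, 3, 6, 7], [2, 5, 9], [4, 8]], Q = [[1, 3, 4, 6], [2, 7, 8], [5, 9]].

So P = [[1, 3, 6, 7], [2, 5, 9], [4, 8]], Q = [[1, 3, 4, 6], [2, 7, 8], [5, 9]].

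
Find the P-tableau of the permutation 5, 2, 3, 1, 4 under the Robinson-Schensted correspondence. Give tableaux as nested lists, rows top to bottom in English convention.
Insert 5: appended to row 1. P = [[5]].
Insert 2: 2 bumps 5 from row 1; 5 starts row 2. P = [[2], [5]].
Insert 3: appended to row 1. P = [[2, 3], [5]].
Insert 1: 1 bumps 2 from row 1; 2 bumps 5 from row 2; 5 starts row 3. P = [[1, 3], [2], [5]].
Insert 4: appended to row 1. P = [[1, 3, 4], [2], [5]].

So P = [[1, 3, 4], [2], [5]].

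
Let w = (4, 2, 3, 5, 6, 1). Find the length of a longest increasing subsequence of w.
4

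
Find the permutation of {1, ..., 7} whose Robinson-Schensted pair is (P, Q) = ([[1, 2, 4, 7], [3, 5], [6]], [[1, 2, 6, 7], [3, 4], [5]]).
Reverse the RSK construction: for i from n down to 1, find the cell of Q containing i, remove the entry at that cell from P, and reverse-bump it up through P; the value ejected from row 1 is w(i).

Step i=7: Q has 7 at row 1, column 4; remove that cell from P, ejecting 7. So w(7) = 7. P is now [[1, 2, 4], [3, 5], [6]].
Step i=6: Q has 6 at row 1, column 3; remove that cell from P, ejecting 4. So w(6) = 4. P is now [[1, 2], [3, 5], [6]].
Step i=5: Q has 5 at row 3, column 1; remove 6 from row 3 of P and reverse-bump: 6 enters row 2 and ejects 5; 5 enters row 1 and ejects 2. So w(5) = 2. P is now [[1, 5], [3, 6]].
Step i=4: Q has 4 at row 2, column 2; remove 6 from row 2 of P and reverse-bump: 6 enters row 1 and ejects 5. So w(4) = 5. P is now [[1, 6], [3]].
Step i=3: Q has 3 at row 2, column 1; remove 3 from row 2 of P and reverse-bump: 3 enters row 1 and ejects 1. So w(3) = 1. P is now [[3, 6]].
Step i=2: Q has 2 at row 1, column 2; remove that cell from P, ejecting 6. So w(2) = 6. P is now [[3]].
Step i=1: Q has 1 at row 1, column 1; remove that cell from P, ejecting 3. So w(1) = 3. P is now [].

So w = 3 6 1 5 2 4 7.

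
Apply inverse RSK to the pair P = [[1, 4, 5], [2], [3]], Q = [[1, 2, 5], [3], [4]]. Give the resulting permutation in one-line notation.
Reverse the RSK construction: for i from n down to 1, find the cell of Q containing i, remove the entry at that cell from P, and reverse-bump it up through P; the value ejected from row 1 is w(i).

Step i=5: Q has 5 at row 1, column 3; remove that cell from P, ejecting 5. So w(5) = 5. P is now [[1, 4], [2], [3]].
Step i=4: Q has 4 at row 3, column 1; remove 3 from row 3 of P and reverse-bump: 3 enters row 2 and ejects 2; 2 enters row 1 and ejects 1. So w(4) = 1. P is now [[2, 4], [3]].
Step i=3: Q has 3 at row 2, column 1; remove 3 from row 2 of P and reverse-bump: 3 enters row 1 and ejects 2. So w(3) = 2. P is now [[3, 4]].
Step i=2: Q has 2 at row 1, column 2; remove that cell from P, ejecting 4. So w(2) = 4. P is now [[3]].
Step i=1: Q has 1 at row 1, column 1; remove that cell from P, ejecting 3. So w(1) = 3. P is now [].

So w = 3 4 2 1 5.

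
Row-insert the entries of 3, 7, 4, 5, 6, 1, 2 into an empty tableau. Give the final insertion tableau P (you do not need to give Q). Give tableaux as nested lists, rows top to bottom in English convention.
P = [[1, 2, 5, 6], [3, 4], [7]]

After inserting 3: P = [[3]].
After inserting 7: P = [[3, 7]].
After inserting 4: P = [[3, 4], [7]].
After inserting 5: P = [[3, 4, 5], [7]].
After inserting 6: P = [[3, 4, 5, 6], [7]].
After inserting 1: P = [[1, 4, 5, 6], [3], [7]].
After inserting 2: P = [[1, 2, 5, 6], [3, 4], [7]].

So P = [[1, 2, 5, 6], [3, 4], [7]].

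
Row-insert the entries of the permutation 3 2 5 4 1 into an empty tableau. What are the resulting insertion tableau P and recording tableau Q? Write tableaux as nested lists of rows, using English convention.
P = [[1, 4], [2, 5], [3]], Q = [[1, 3], [2, 4], [5]]

Insert each entry of the permutation into P by Schensted row insertion, recording in Q the position of each new cell.

Insert 3: appended to row 1. P = [[3]].
Insert 2: 2 bumps 3 from row 1; 3 starts row 2. P = [[2], [3]].
Insert 5: appended to row 1. P = [[2, 5], [3]].
Insert 4: 4 bumps 5 from row 1; 5 appends to row 2. P = [[2, 4], [3, 5]].
Insert 1: 1 bumps 2 from row 1; 2 bumps 3 from row 2; 3 starts row 3. P = [[1, 4], [2, 5], [3]].

So P = [[1, 4], [2, 5], [3]], Q = [[1, 3], [2, 4], [5]].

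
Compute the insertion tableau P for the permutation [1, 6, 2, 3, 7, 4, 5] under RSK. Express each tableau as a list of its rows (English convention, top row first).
P = [[1, 2, 3, 4, 5], [6, 7]]

After inserting 1: P = [[1]].
After inserting 6: P = [[1, 6]].
After inserting 2: P = [[1, 2], [6]].
After inserting 3: P = [[1, 2, 3], [6]].
After inserting 7: P = [[1, 2, 3, 7], [6]].
After inserting 4: P = [[1, 2, 3, 4], [6, 7]].
After inserting 5: P = [[1, 2, 3, 4, 5], [6, 7]].

So P = [[1, 2, 3, 4, 5], [6, 7]].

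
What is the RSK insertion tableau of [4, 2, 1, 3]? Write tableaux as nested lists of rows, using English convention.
P = [[1, 3], [2], [4]]

Insert 4: appended to row 1. P = [[4]].
Insert 2: 2 bumps 4 from row 1; 4 starts row 2. P = [[2], [4]].
Insert 1: 1 bumps 2 from row 1; 2 bumps 4 from row 2; 4 starts row 3. P = [[1], [2], [4]].
Insert 3: appended to row 1. P = [[1, 3], [2], [4]].

So P = [[1, 3], [2], [4]].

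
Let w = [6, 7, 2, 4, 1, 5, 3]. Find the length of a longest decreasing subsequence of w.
3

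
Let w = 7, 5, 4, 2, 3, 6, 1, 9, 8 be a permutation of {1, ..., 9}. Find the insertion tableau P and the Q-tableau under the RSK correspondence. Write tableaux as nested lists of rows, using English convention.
Insert each entry of the permutation into P by Schensted row insertion, recording in Q the position of each new cell.

Insert 7: appended to row 1. P = [[7]].
Insert 5: 5 bumps 7 from row 1; 7 starts row 2. P = [[5], [7]].
Insert 4: 4 bumps 5 from row 1; 5 bumps 7 from row 2; 7 starts row 3. P = [[4], [5], [7]].
Insert 2: 2 bumps 4 from row 1; 4 bumps 5 from row 2; 5 bumps 7 from row 3; 7 starts row 4. P = [[2], [4], [5], [7]].
Insert 3: appended to row 1. P = [[2, 3], [4], [5], [7]].
Insert 6: appended to row 1. P = [[2, 3, 6], [4], [5], [7]].
Insert 1: 1 bumps 2 from row 1; 2 bumps 4 from row 2; 4 bumps 5 from row 3; 5 bumps 7 from row 4; 7 starts row 5. P = [[1, 3, 6], [2], [4], [5], [7]].
Insert 9: appended to row 1. P = [[1, 3, 6, 9], [2], [4], [5], [7]].
Insert 8: 8 bumps 9 from row 1; 9 appends to row 2. P = [[1, 3, 6, 8], [2, 9], [4], [5], [7]].

So P = [[1, 3, 6, 8], [2, 9], [4], [5], [7]], Q = [[1, 5, 6, 8], [2, 9], [3], [4], [7]].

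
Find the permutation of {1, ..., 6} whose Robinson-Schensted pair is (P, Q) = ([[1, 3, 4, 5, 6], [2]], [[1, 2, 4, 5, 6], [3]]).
Reverse the RSK construction: for i from n down to 1, find the cell of Q containing i, remove the entry at that cell from P, and reverse-bump it up through P; the value ejected from row 1 is w(i).

Step i=6: Q has 6 at row 1, column 5; remove that cell from P, ejecting 6. So w(6) = 6. P is now [[1, 3, 4, 5], [2]].
Step i=5: Q has 5 at row 1, column 4; remove that cell from P, ejecting 5. So w(5) = 5. P is now [[1, 3, 4], [2]].
Step i=4: Q has 4 at row 1, column 3; remove that cell from P, ejecting 4. So w(4) = 4. P is now [[1, 3], [2]].
Step i=3: Q has 3 at row 2, column 1; remove 2 from row 2 of P and reverse-bump: 2 enters row 1 and ejects 1. So w(3) = 1. P is now [[2, 3]].
Step i=2: Q has 2 at row 1, column 2; remove that cell from P, ejecting 3. So w(2) = 3. P is now [[2]].
Step i=1: Q has 1 at row 1, column 1; remove that cell from P, ejecting 2. So w(1) = 2. P is now [].

So w = 2 3 1 4 5 6.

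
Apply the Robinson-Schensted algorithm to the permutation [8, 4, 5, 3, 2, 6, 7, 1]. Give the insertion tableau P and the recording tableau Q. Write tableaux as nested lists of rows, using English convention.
Insert each entry of the permutation into P by Schensted row insertion, recording in Q the position of each new cell.

Insert 8: appended to row 1. P = [[8]].
Insert 4: 4 bumps 8 from row 1; 8 starts row 2. P = [[4], [8]].
Insert 5: appended to row 1. P = [[4, 5], [8]].
Insert 3: 3 bumps 4 from row 1; 4 bumps 8 from row 2; 8 starts row 3. P = [[3, 5], [4], [8]].
Insert 2: 2 bumps 3 from row 1; 3 bumps 4 from row 2; 4 bumps 8 from row 3; 8 starts row 4. P = [[2, 5], [3], [4], [8]].
Insert 6: appended to row 1. P = [[2, 5, 6], [3], [4], [8]].
Insert 7: appended to row 1. P = [[2, 5, 6, 7], [3], [4], [8]].
Insert 1: 1 bumps 2 from row 1; 2 bumps 3 from row 2; 3 bumps 4 from row 3; 4 bumps 8 from row 4; 8 starts row 5. P = [[1, 5, 6, 7], [2], [3], [4], [8]].

So P = [[1, 5, 6, 7], [2], [3], [4], [8]], Q = [[1, 3, 6, 7], [2], [4], [5], [8]].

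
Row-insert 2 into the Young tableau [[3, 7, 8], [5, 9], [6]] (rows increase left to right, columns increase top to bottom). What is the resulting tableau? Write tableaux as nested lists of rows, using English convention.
In row 1, 2 replaces 3 (the leftmost entry greater than 2); 3 is bumped to row 2. In row 2, 3 replaces 5 (the leftmost entry greater than 3); 5 is bumped to row 3. In row 3, 5 replaces 6 (the leftmost entry greater than 5); 6 is bumped to row 4. 6 starts a new row 4. The new tableau is [[2, 7, 8], [3, 9], [5], [6]].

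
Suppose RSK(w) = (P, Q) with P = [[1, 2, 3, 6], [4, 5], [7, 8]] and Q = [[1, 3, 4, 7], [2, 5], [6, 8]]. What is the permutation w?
Reverse the RSK construction: for i from n down to 1, find the cell of Q containing i, remove the entry at that cell from P, and reverse-bump it up through P; the value ejected from row 1 is w(i).

Step i=8: Q has 8 at row 3, column 2; remove 8 from row 3 of P and reverse-bump: 8 enters row 2 and ejects 5; 5 enters row 1 and ejects 3. So w(8) = 3. P is now [[1, 2, 5, 6], [4, 8], [7]].
Step i=7: Q has 7 at row 1, column 4; remove that cell from P, ejecting 6. So w(7) = 6. P is now [[1, 2, 5], [4, 8], [7]].
Step i=6: Q has 6 at row 3, column 1; remove 7 from row 3 of P and reverse-bump: 7 enters row 2 and ejects 4; 4 enters row 1 and ejects 2. So w(6) = 2. P is now [[1, 4, 5], [7, 8]].
Step i=5: Q has 5 at row 2, column 2; remove 8 from row 2 of P and reverse-bump: 8 enters row 1 and ejects 5. So w(5) = 5. P is now [[1, 4, 8], [7]].
Step i=4: Q has 4 at row 1, column 3; remove that cell from P, ejecting 8. So w(4) = 8. P is now [[1, 4], [7]].
Step i=3: Q has 3 at row 1, column 2; remove that cell from P, ejecting 4. So w(3) = 4. P is now [[1], [7]].
Step i=2: Q has 2 at row 2, column 1; remove 7 from row 2 of P and reverse-bump: 7 enters row 1 and ejects 1. So w(2) = 1. P is now [[7]].
Step i=1: Q has 1 at row 1, column 1; remove that cell from P, ejecting 7. So w(1) = 7. P is now [].

So w = 7 1 4 8 5 2 6 3.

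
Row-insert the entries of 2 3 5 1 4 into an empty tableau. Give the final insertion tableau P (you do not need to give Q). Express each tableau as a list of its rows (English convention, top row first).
After inserting 2: P = [[2]].
After inserting 3: P = [[2, 3]].
After inserting 5: P = [[2, 3, 5]].
After inserting 1: P = [[1, 3, 5], [2]].
After inserting 4: P = [[1, 3, 4], [2, 5]].

So P = [[1, 3, 4], [2, 5]].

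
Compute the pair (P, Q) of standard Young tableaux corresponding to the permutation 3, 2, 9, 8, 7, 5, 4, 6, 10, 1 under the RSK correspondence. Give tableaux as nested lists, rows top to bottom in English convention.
P = [[1, 4, 6, 10], [2, 5], [3], [7], [8], [9]], Q = [[1, 3, 8, 9], [2, 4], [5], [6], [7], [10]]

Insert each entry of the permutation into P by Schensted row insertion, recording in Q the position of each new cell.

After inserting 3: P = [[3]].
After inserting 2: P = [[2], [3]].
After inserting 9: P = [[2, 9], [3]].
After inserting 8: P = [[2, 8], [3, 9]].
After inserting 7: P = [[2, 7], [3, 8], [9]].
After inserting 5: P = [[2, 5], [3, 7], [8], [9]].
After inserting 4: P = [[2, 4], [3, 5], [7], [8], [9]].
After inserting 6: P = [[2, 4, 6], [3, 5], [7], [8], [9]].
After inserting 10: P = [[2, 4, 6, 10], [3, 5], [7], [8], [9]].
After inserting 1: P = [[1, 4, 6, 10], [2, 5], [3], [7], [8], [9]].

So P = [[1, 4, 6, 10], [2, 5], [3], [7], [8], [9]], Q = [[1, 3, 8, 9], [2, 4], [5], [6], [7], [10]].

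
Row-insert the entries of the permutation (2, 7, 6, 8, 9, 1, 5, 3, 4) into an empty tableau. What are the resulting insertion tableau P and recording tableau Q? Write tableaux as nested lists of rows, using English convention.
Insert each entry of the permutation into P by Schensted row insertion, recording in Q the position of each new cell.

Insert 2: appended to row 1. P = [[2]].
Insert 7: appended to row 1. P = [[2, 7]].
Insert 6: 6 bumps 7 from row 1; 7 starts row 2. P = [[2, 6], [7]].
Insert 8: appended to row 1. P = [[2, 6, 8], [7]].
Insert 9: appended to row 1. P = [[2, 6, 8, 9], [7]].
Insert 1: 1 bumps 2 from row 1; 2 bumps 7 from row 2; 7 starts row 3. P = [[1, 6, 8, 9], [2], [7]].
Insert 5: 5 bumps 6 from row 1; 6 appends to row 2. P = [[1, 5, 8, 9], [2, 6], [7]].
Insert 3: 3 bumps 5 from row 1; 5 bumps 6 from row 2; 6 bumps 7 from row 3; 7 starts row 4. P = [[1, 3, 8, 9], [2, 5], [6], [7]].
Insert 4: 4 bumps 8 from row 1; 8 appends to row 2. P = [[1, 3, 4, 9], [2, 5, 8], [6], [7]].

So P = [[1, 3, 4, 9], [2, 5, 8], [6], [7]], Q = [[1, 2, 4, 5], [3, 7, 9], [6], [8]].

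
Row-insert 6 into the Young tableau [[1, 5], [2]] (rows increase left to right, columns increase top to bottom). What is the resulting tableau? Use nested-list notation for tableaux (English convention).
[[1, 5, 6], [2]]

6 is larger than every entry of row 1, so it is appended to row 1. The new tableau is [[1, 5, 6], [2]].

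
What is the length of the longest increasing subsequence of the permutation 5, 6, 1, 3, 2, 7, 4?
3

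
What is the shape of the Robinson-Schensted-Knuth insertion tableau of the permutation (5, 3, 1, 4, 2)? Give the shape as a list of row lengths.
[2, 2, 1]

Row-insert each entry into an empty tableau.

After inserting 5: P = [[5]].
After inserting 3: P = [[3], [5]].
After inserting 1: P = [[1], [3], [5]].
After inserting 4: P = [[1, 4], [3], [5]].
After inserting 2: P = [[1, 2], [3, 4], [5]].

The final insertion tableau P = [[1, 2], [3, 4], [5]] has shape [2, 2, 1].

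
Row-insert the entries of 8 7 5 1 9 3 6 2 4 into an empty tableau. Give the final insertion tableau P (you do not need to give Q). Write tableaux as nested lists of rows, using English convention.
After inserting 8: P = [[8]].
After inserting 7: P = [[7], [8]].
After inserting 5: P = [[5], [7], [8]].
After inserting 1: P = [[1], [5], [7], [8]].
After inserting 9: P = [[1, 9], [5], [7], [8]].
After inserting 3: P = [[1, 3], [5, 9], [7], [8]].
After inserting 6: P = [[1, 3, 6], [5, 9], [7], [8]].
After inserting 2: P = [[1, 2, 6], [3, 9], [5], [7], [8]].
After inserting 4: P = [[1, 2, 4], [3, 6], [5, 9], [7], [8]].

So P = [[1, 2, 4], [3, 6], [5, 9], [7], [8]].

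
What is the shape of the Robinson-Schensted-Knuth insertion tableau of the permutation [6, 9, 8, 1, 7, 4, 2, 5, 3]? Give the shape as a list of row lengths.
Row-insert each entry into an empty tableau.

After inserting 6: P = [[6]].
After inserting 9: P = [[6, 9]].
After inserting 8: P = [[6, 8], [9]].
After inserting 1: P = [[1, 8], [6], [9]].
After inserting 7: P = [[1, 7], [6, 8], [9]].
After inserting 4: P = [[1, 4], [6, 7], [8], [9]].
After inserting 2: P = [[1, 2], [4, 7], [6], [8], [9]].
After inserting 5: P = [[1, 2, 5], [4, 7], [6], [8], [9]].
After inserting 3: P = [[1, 2, 3], [4, 5], [6, 7], [8], [9]].

The final insertion tableau P = [[1, 2, 3], [4, 5], [6, 7], [8], [9]] has shape [3, 2, 2, 1, 1].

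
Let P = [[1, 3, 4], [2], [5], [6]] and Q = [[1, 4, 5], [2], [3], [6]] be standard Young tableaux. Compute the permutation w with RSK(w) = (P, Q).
6 5 2 3 4 1

Reverse the RSK construction: for i from n down to 1, find the cell of Q containing i, remove the entry at that cell from P, and reverse-bump it up through P; the value ejected from row 1 is w(i).

Step i=6: Q has 6 at row 4, column 1; remove 6 from row 4 of P and reverse-bump: 6 enters row 3 and ejects 5; 5 enters row 2 and ejects 2; 2 enters row 1 and ejects 1. So w(6) = 1. P is now [[2, 3, 4], [5], [6]].
Step i=5: Q has 5 at row 1, column 3; remove that cell from P, ejecting 4. So w(5) = 4. P is now [[2, 3], [5], [6]].
Step i=4: Q has 4 at row 1, column 2; remove that cell from P, ejecting 3. So w(4) = 3. P is now [[2], [5], [6]].
Step i=3: Q has 3 at row 3, column 1; remove 6 from row 3 of P and reverse-bump: 6 enters row 2 and ejects 5; 5 enters row 1 and ejects 2. So w(3) = 2. P is now [[5], [6]].
Step i=2: Q has 2 at row 2, column 1; remove 6 from row 2 of P and reverse-bump: 6 enters row 1 and ejects 5. So w(2) = 5. P is now [[6]].
Step i=1: Q has 1 at row 1, column 1; remove that cell from P, ejecting 6. So w(1) = 6. P is now [].

So w = 6 5 2 3 4 1.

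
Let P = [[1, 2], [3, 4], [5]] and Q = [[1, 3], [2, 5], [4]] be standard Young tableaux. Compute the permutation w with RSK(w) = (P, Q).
Reverse the RSK construction: for i from n down to 1, find the cell of Q containing i, remove the entry at that cell from P, and reverse-bump it up through P; the value ejected from row 1 is w(i).

Step i=5: Q has 5 at row 2, column 2; remove 4 from row 2 of P and reverse-bump: 4 enters row 1 and ejects 2. So w(5) = 2. P is now [[1, 4], [3], [5]].
Step i=4: Q has 4 at row 3, column 1; remove 5 from row 3 of P and reverse-bump: 5 enters row 2 and ejects 3; 3 enters row 1 and ejects 1. So w(4) = 1. P is now [[3, 4], [5]].
Step i=3: Q has 3 at row 1, column 2; remove that cell from P, ejecting 4. So w(3) = 4. P is now [[3], [5]].
Step i=2: Q has 2 at row 2, column 1; remove 5 from row 2 of P and reverse-bump: 5 enters row 1 and ejects 3. So w(2) = 3. P is now [[5]].
Step i=1: Q has 1 at row 1, column 1; remove that cell from P, ejecting 5. So w(1) = 5. P is now [].

So w = 5 3 4 1 2.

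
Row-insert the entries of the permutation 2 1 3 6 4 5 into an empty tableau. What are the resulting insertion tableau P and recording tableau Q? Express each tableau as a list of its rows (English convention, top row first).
P = [[1, 3, 4, 5], [2, 6]], Q = [[1, 3, 4, 6], [2, 5]]

Insert each entry of the permutation into P by Schensted row insertion, recording in Q the position of each new cell.

Insert 2: appended to row 1. P = [[2]].
Insert 1: 1 bumps 2 from row 1; 2 starts row 2. P = [[1], [2]].
Insert 3: appended to row 1. P = [[1, 3], [2]].
Insert 6: appended to row 1. P = [[1, 3, 6], [2]].
Insert 4: 4 bumps 6 from row 1; 6 appends to row 2. P = [[1, 3, 4], [2, 6]].
Insert 5: appended to row 1. P = [[1, 3, 4, 5], [2, 6]].

So P = [[1, 3, 4, 5], [2, 6]], Q = [[1, 3, 4, 6], [2, 5]].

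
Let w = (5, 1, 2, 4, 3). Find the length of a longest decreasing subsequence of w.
3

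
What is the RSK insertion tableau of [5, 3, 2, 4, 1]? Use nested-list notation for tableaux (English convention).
P = [[1, 4], [2], [3], [5]]

Insert 5: appended to row 1. P = [[5]].
Insert 3: 3 bumps 5 from row 1; 5 starts row 2. P = [[3], [5]].
Insert 2: 2 bumps 3 from row 1; 3 bumps 5 from row 2; 5 starts row 3. P = [[2], [3], [5]].
Insert 4: appended to row 1. P = [[2, 4], [3], [5]].
Insert 1: 1 bumps 2 from row 1; 2 bumps 3 from row 2; 3 bumps 5 from row 3; 5 starts row 4. P = [[1, 4], [2], [3], [5]].

So P = [[1, 4], [2], [3], [5]].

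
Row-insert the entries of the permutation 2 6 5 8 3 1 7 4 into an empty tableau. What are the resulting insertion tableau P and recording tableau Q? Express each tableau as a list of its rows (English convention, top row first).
Insert each entry of the permutation into P by Schensted row insertion, recording in Q the position of each new cell.

Insert 2: appended to row 1. P = [[2]].
Insert 6: appended to row 1. P = [[2, 6]].
Insert 5: 5 bumps 6 from row 1; 6 starts row 2. P = [[2, 5], [6]].
Insert 8: appended to row 1. P = [[2, 5, 8], [6]].
Insert 3: 3 bumps 5 from row 1; 5 bumps 6 from row 2; 6 starts row 3. P = [[2, 3, 8], [5], [6]].
Insert 1: 1 bumps 2 from row 1; 2 bumps 5 from row 2; 5 bumps 6 from row 3; 6 starts row 4. P = [[1, 3, 8], [2], [5], [6]].
Insert 7: 7 bumps 8 from row 1; 8 appends to row 2. P = [[1, 3, 7], [2, 8], [5], [6]].
Insert 4: 4 bumps 7 from row 1; 7 bumps 8 from row 2; 8 appends to row 3. P = [[1, 3, 4], [2, 7], [5, 8], [6]].

So P = [[1, 3, 4], [2, 7], [5, 8], [6]], Q = [[1, 2, 4], [3, 7], [5, 8], [6]].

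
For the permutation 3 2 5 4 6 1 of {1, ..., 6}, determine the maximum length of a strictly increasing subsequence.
3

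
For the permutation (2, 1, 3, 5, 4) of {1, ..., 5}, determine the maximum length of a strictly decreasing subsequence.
2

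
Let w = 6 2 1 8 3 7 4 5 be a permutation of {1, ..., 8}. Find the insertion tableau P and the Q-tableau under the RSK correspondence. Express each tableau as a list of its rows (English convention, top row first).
Insert each entry of the permutation into P by Schensted row insertion, recording in Q the position of each new cell.

Insert 6: appended to row 1. P = [[6]], Q = [[1]].
Insert 2: 2 bumps 6 from row 1; 6 starts row 2. P = [[2], [6]], Q = [[1], [2]].
Insert 1: 1 bumps 2 from row 1; 2 bumps 6 from row 2; 6 starts row 3. P = [[1], [2], [6]], Q = [[1], [2], [3]].
Insert 8: appended to row 1. P = [[1, 8], [2], [6]], Q = [[1, 4], [2], [3]].
Insert 3: 3 bumps 8 from row 1; 8 appends to row 2. P = [[1, 3], [2, 8], [6]], Q = [[1, 4], [2, 5], [3]].
Insert 7: appended to row 1. P = [[1, 3, 7], [2, 8], [6]], Q = [[1, 4, 6], [2, 5], [3]].
Insert 4: 4 bumps 7 from row 1; 7 bumps 8 from row 2; 8 appends to row 3. P = [[1, 3, 4], [2, 7], [6, 8]], Q = [[1, 4, 6], [2, 5], [3, 7]].
Insert 5: appended to row 1. P = [[1, 3, 4, 5], [2, 7], [6, 8]], Q = [[1, 4, 6, 8], [2, 5], [3, 7]].

So P = [[1, 3, 4, 5], [2, 7], [6, 8]], Q = [[1, 4, 6, 8], [2, 5], [3, 7]].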